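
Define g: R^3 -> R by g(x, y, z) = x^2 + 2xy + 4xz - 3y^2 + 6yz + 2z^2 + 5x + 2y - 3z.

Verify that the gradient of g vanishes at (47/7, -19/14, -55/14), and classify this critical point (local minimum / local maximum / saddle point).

saddle point

∇g = (2x + 2y + 4z + 5, 2x - 6y + 6z + 2, 4x + 6y + 4z - 3); substituting (47/7, -19/14, -55/14) gives ∇g = (0, 0, 0), so (47/7, -19/14, -55/14) is indeed a critical point.
The Hessian is constant: H = [[2, 2, 4], [2, -6, 6], [4, 6, 4]].
Leading principal minors: Δ₁ = 2, Δ₂ = -16, Δ₃ = 56.
The minors fit neither the all-positive nor the alternating-sign pattern, so H is indefinite: a saddle point.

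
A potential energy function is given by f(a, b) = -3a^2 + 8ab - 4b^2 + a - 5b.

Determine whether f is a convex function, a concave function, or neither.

f is quadratic, so its Hessian is the constant matrix H = [[-6, 8], [8, -8]].
det(H) = -16, tr(H) = -14.
det(H) < 0, so H is indefinite: neither convex nor concave.

neither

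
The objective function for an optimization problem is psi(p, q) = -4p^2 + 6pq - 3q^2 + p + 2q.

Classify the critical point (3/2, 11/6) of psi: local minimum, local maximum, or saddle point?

The Hessian of psi is constant: H = [[-8, 6], [6, -6]].
det(H) = (-8)·(-6) − 6² = 12.
det(H) > 0 and tr(H) = -14 < 0, so H is negative definite and the point is a local maximum.

local maximum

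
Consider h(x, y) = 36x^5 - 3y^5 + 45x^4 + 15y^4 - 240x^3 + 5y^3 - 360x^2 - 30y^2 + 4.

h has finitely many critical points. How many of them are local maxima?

4

h separates as a function of x plus a function of y, so ∇h=0 decouples.
∂h/∂x = 180x(x - 2)(x + 1)(x + 2) = 0 at x ∈ {-2, -1, 0, 2}; ∂h/∂y = -15y(y - 4)(y - 1)(y + 1) = 0 at y ∈ {-1, 0, 1, 4}.
The Hessian is diagonal: diag(h_xx, h_yy). Second derivatives: h_xx(-2)=-1440, h_xx(-1)=540, h_xx(0)=-720, h_xx(2)=4320; h_yy(-1)=150, h_yy(0)=-60, h_yy(1)=90, h_yy(4)=-900.
Local maxima occur where both diagonal entries negative: (-2, 0), (-2, 4), (0, 0), (0, 4). Count: 4.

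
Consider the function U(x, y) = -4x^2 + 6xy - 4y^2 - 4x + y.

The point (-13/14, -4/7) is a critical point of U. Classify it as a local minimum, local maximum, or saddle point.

local maximum

The Hessian of U is constant: H = [[-8, 6], [6, -8]].
det(H) = (-8)·(-8) − 6² = 28.
det(H) > 0 and tr(H) = -16 < 0, so H is negative definite and the point is a local maximum.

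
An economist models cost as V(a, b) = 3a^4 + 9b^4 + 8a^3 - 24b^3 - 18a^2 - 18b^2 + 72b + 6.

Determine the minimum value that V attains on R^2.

V(a,b) separates as P(a) + Q(b) + 6, so its minimum is min P + min Q + 6.
P'(a) = 12a(a - 1)(a + 3) vanishes at a ∈ {-3, 0, 1}; Q'(b) = 36(b - 2)(b - 1)(b + 1) vanishes at b ∈ {-1, 1, 2}.
Local minima of P (where P''>0): P(-3)=-135, P(1)=-7. Local minima of Q: Q(-1)=-57, Q(2)=24.
So the global minimum of V is P(-3) + Q(-1) + 6 = -135 − 57 + 6 = -186, attained at (-3, -1).

-186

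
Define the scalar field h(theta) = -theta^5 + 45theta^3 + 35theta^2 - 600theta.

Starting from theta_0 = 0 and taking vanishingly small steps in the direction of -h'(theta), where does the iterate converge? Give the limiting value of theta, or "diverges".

h'(theta) = -5(theta - 5)(theta - 2)(theta + 3)(theta + 4), so h'(0) = -600.
Gradient descent moves in the -h' direction, i.e. theta is increasing.
The nearest critical point in that direction is theta = 2, where h'' = 450 > 0 (a local minimum). The iterate converges there.

2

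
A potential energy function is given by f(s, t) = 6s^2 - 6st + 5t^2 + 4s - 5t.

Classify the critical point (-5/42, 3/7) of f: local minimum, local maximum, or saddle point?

local minimum

The Hessian of f is constant: H = [[12, -6], [-6, 10]].
det(H) = 12·10 − (-6)² = 84.
det(H) > 0 and tr(H) = 22 > 0, so H is positive definite and the point is a local minimum.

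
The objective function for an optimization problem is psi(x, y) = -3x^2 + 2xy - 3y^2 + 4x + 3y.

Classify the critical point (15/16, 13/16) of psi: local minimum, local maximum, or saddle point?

local maximum

The Hessian of psi is constant: H = [[-6, 2], [2, -6]].
det(H) = (-6)·(-6) − 2² = 32.
det(H) > 0 and tr(H) = -12 < 0, so H is negative definite and the point is a local maximum.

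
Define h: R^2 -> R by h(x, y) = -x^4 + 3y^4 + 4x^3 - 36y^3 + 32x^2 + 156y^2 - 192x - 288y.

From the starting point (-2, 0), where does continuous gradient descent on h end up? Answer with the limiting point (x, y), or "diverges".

(3, 2)

h is separable, so gradient descent decouples: x follows -∂h/∂x, y follows -∂h/∂y.
∂h/∂x = -4(x - 4)(x - 3)(x + 4); at x=-2 this is -240, so x increases.
∂h/∂y = 12(y - 4)(y - 3)(y - 2); at y=0 this is -288, so y increases.
x converges to its nearest critical value 3 (a local min of the x-part); y converges to 2. The iterate converges to (3, 2).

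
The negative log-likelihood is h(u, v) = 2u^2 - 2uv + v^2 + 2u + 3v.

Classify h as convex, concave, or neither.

h is quadratic, so its Hessian is the constant matrix H = [[4, -2], [-2, 2]].
det(H) = 4, tr(H) = 6.
det(H) > 0 and tr(H) > 0, so H is positive definite everywhere: convex.

convex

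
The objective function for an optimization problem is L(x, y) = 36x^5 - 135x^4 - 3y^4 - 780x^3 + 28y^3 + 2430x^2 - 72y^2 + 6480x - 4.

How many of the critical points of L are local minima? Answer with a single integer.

L separates as a function of x plus a function of y, so ∇L=0 decouples.
∂L/∂x = 180(x - 4)(x - 3)(x + 1)(x + 3) = 0 at x ∈ {-3, -1, 3, 4}; ∂L/∂y = -12y(y - 4)(y - 3) = 0 at y ∈ {0, 3, 4}.
The Hessian is diagonal: diag(L_xx, L_yy). Second derivatives: L_xx(-3)=-15120, L_xx(-1)=7200, L_xx(3)=-4320, L_xx(4)=6300; L_yy(0)=-144, L_yy(3)=36, L_yy(4)=-48.
Local minima occur where both diagonal entries positive: (-1, 3), (4, 3). Count: 2.

2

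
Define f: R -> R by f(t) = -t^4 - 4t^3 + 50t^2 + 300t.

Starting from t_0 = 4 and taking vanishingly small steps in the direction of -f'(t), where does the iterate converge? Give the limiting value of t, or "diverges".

f'(t) = -4(t - 5)(t + 3)(t + 5), so f'(4) = 252.
Gradient descent moves in the -f' direction, i.e. t is decreasing.
The nearest critical point in that direction is t = -3, where f'' = 64 > 0 (a local minimum). The iterate converges there.

-3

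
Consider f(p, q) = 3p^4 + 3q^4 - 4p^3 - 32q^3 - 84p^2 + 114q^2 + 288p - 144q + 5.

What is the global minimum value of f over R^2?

f(p,q) separates as A(p) + B(q) + 5, so its minimum is min A + min B + 5.
A'(p) = 12(p - 3)(p - 2)(p + 4) vanishes at p ∈ {-4, 2, 3}; B'(q) = 12(q - 4)(q - 3)(q - 1) vanishes at q ∈ {1, 3, 4}.
Local minima of A (where A''>0): A(-4)=-1472, A(3)=243. Local minima of B: B(1)=-59, B(4)=-32.
So the global minimum of f is A(-4) + B(1) + 5 = -1472 − 59 + 5 = -1526, attained at (-4, 1).

-1526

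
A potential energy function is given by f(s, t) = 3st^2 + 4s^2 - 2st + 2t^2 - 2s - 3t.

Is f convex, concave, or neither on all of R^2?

The term 3st^2 is cubic, so the Hessian is not constant.
∂²f/∂t² = 6s + 4, which takes both signs as s varies (negative for sufficiently negative s). A diagonal entry of the Hessian changing sign means the Hessian is neither positive- nor negative-semidefinite on all of R^2.

neither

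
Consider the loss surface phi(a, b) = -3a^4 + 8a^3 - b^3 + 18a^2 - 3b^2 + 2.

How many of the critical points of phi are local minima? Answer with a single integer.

1

phi separates as a function of a plus a function of b, so ∇phi=0 decouples.
∂phi/∂a = -12a(a - 3)(a + 1) = 0 at a ∈ {-1, 0, 3}; ∂phi/∂b = -3b(b + 2) = 0 at b ∈ {-2, 0}.
The Hessian is diagonal: diag(phi_aa, phi_bb). Second derivatives: phi_aa(-1)=-48, phi_aa(0)=36, phi_aa(3)=-144; phi_bb(-2)=6, phi_bb(0)=-6.
Local minima occur where both diagonal entries positive: (0, -2). Count: 1.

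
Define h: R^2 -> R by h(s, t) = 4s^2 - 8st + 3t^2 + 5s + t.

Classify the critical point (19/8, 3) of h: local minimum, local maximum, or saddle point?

The Hessian of h is constant: H = [[8, -8], [-8, 6]].
det(H) = 8·6 − (-8)² = -16.
Since det(H) < 0, H is indefinite and the critical point is a saddle point.

saddle point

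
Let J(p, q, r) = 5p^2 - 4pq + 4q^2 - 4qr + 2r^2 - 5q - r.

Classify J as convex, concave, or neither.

convex

J is quadratic, so its Hessian is the constant matrix H = [[10, -4, 0], [-4, 8, -4], [0, -4, 4]].
Leading principal minors: 10, 64, 96.
All positive ⇒ H ≻ 0 ⇒ convex.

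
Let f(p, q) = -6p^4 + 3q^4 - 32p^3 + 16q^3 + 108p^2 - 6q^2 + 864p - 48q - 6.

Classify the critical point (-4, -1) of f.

The mixed partial ∂²f/∂p∂q is 0, so the Hessian at any point is diag(f_pp, f_qq) = diag(24(-3p^2 - 8p + 9), 12(3q^2 + 8q - 1)).
At (-4, -1): H = diag(-168, -72).
Both eigenvalues are negative, so H is negative definite: a local maximum.

local maximum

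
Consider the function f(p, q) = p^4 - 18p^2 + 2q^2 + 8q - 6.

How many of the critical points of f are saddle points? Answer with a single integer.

1

f separates as a function of p plus a function of q, so ∇f=0 decouples.
∂f/∂p = 4p(p - 3)(p + 3) = 0 at p ∈ {-3, 0, 3}; ∂f/∂q = 4(q + 2) = 0 at q ∈ {-2}.
The Hessian is diagonal: diag(f_pp, f_qq). Second derivatives: f_pp(-3)=72, f_pp(0)=-36, f_pp(3)=72; f_qq(-2)=4.
Saddle points occur where the two diagonal entries have opposite signs: (0, -2). Count: 1.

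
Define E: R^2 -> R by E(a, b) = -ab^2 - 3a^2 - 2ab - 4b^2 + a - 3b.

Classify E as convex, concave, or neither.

neither

The term -ab^2 is cubic, so the Hessian is not constant.
∂²E/∂b² = -2a - 8, which takes both signs as a varies (negative for sufficiently large a). A diagonal entry of the Hessian changing sign means the Hessian is neither positive- nor negative-semidefinite on all of R^2.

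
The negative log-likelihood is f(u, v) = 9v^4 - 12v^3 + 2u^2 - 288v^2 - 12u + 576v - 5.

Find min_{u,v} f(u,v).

f(u,v) separates as P(u) + Q(v) − 5, so its minimum is min P + min Q − 5.
P'(u) = 4u - 12 vanishes at u ∈ {3}; Q'(v) = 36(v - 4)(v - 1)(v + 4) vanishes at v ∈ {-4, 1, 4}.
Local minima of P (where P''>0): P(3)=-18. Local minima of Q: Q(-4)=-3840, Q(4)=-768.
So the global minimum of f is P(3) + Q(-4) − 5 = -18 − 3840 − 5 = -3863, attained at (3, -4).

-3863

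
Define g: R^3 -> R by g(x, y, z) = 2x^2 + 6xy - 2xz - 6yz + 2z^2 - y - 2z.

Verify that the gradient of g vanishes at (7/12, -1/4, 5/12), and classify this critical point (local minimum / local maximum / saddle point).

saddle point

∇g = (4x + 6y - 2z, 6x - 6z - 1, -2x - 6y + 4z - 2); substituting (7/12, -1/4, 5/12) gives ∇g = (0, 0, 0), so (7/12, -1/4, 5/12) is indeed a critical point.
The Hessian is constant: H = [[4, 6, -2], [6, 0, -6], [-2, -6, 4]].
Leading principal minors: Δ₁ = 4, Δ₂ = -36, Δ₃ = -144.
The minors fit neither the all-positive nor the alternating-sign pattern, so H is indefinite: a saddle point.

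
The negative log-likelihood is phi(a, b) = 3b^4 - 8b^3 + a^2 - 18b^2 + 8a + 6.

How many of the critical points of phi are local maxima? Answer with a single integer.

0

phi separates as a function of a plus a function of b, so ∇phi=0 decouples.
∂phi/∂a = 2(a + 4) = 0 at a ∈ {-4}; ∂phi/∂b = 12b(b - 3)(b + 1) = 0 at b ∈ {-1, 0, 3}.
The Hessian is diagonal: diag(phi_aa, phi_bb). Second derivatives: phi_aa(-4)=2; phi_bb(-1)=48, phi_bb(0)=-36, phi_bb(3)=144.
Local maxima occur where both diagonal entries negative: none. Count: 0.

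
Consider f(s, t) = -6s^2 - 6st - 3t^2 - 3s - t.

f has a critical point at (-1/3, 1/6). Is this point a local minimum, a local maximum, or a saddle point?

local maximum

The Hessian of f is constant: H = [[-12, -6], [-6, -6]].
det(H) = (-12)·(-6) − (-6)² = 36.
det(H) > 0 and tr(H) = -18 < 0, so H is negative definite and the point is a local maximum.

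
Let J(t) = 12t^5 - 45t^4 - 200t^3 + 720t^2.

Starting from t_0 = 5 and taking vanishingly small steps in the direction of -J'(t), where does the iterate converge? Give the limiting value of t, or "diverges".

4

J'(t) = 60t(t - 4)(t - 2)(t + 3), so J'(5) = 7200.
Gradient descent moves in the -J' direction, i.e. t is decreasing.
The nearest critical point in that direction is t = 4, where J'' = 3360 > 0 (a local minimum). The iterate converges there.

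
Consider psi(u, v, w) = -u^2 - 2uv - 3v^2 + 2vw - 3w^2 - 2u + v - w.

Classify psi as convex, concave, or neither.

concave

psi is quadratic, so its Hessian is the constant matrix H = [[-2, -2, 0], [-2, -6, 2], [0, 2, -6]].
Leading principal minors: -2, 8, -40.
Signs alternate −, +, − ⇒ H ≺ 0 ⇒ concave.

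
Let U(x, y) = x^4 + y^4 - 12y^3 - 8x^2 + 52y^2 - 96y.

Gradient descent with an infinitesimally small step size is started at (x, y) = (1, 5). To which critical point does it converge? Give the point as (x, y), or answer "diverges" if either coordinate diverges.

U is separable, so gradient descent decouples: x follows -∂U/∂x, y follows -∂U/∂y.
∂U/∂x = 4x(x - 2)(x + 2); at x=1 this is -12, so x increases.
∂U/∂y = 4(y - 4)(y - 3)(y - 2); at y=5 this is 24, so y decreases.
x converges to its nearest critical value 2 (a local min of the x-part); y converges to 4. The iterate converges to (2, 4).

(2, 4)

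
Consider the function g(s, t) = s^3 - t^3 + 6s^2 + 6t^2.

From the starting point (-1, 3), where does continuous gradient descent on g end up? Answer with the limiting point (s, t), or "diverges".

(0, 0)

g is separable, so gradient descent decouples: s follows -∂g/∂s, t follows -∂g/∂t.
∂g/∂s = 3s(s + 4); at s=-1 this is -9, so s increases.
∂g/∂t = -3t(t - 4); at t=3 this is 9, so t decreases.
s converges to its nearest critical value 0 (a local min of the s-part); t converges to 0. The iterate converges to (0, 0).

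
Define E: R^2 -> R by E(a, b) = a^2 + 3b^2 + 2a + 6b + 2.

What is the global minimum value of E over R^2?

-2

E(a,b) separates as P(a) + Q(b) + 2, so its minimum is min P + min Q + 2.
P'(a) = 2a + 2 vanishes at a ∈ {-1}; Q'(b) = 6b + 6 vanishes at b ∈ {-1}.
Local minima of P (where P''>0): P(-1)=-1. Local minima of Q: Q(-1)=-3.
So the global minimum of E is P(-1) + Q(-1) + 2 = -1 − 3 + 2 = -2, attained at (-1, -1).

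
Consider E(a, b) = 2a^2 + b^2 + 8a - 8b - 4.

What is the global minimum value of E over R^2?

E(a,b) separates as P(a) + Q(b) − 4, so its minimum is min P + min Q − 4.
P'(a) = 4a + 8 vanishes at a ∈ {-2}; Q'(b) = 2b - 8 vanishes at b ∈ {4}.
Local minima of P (where P''>0): P(-2)=-8. Local minima of Q: Q(4)=-16.
So the global minimum of E is P(-2) + Q(4) − 4 = -8 − 16 − 4 = -28, attained at (-2, 4).

-28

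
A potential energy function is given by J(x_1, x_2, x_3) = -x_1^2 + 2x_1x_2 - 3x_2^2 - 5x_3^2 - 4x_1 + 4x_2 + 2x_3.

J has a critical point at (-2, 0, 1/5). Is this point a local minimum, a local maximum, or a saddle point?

local maximum

The Hessian is constant: H = [[-2, 2, 0], [2, -6, 0], [0, 0, -10]].
Leading principal minors: Δ₁ = -2, Δ₂ = 8, Δ₃ = -80.
The minors alternate sign starting negative (−, +, −), so H is negative definite: a local maximum.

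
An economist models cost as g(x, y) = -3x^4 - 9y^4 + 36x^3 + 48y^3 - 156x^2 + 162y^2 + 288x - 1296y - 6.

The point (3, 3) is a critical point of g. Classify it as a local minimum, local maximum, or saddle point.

local minimum

The mixed partial ∂²g/∂x∂y is 0, so the Hessian at any point is diag(g_xx, g_yy) = diag(12(-3x^2 + 18x - 26), 36(-3y^2 + 8y + 9)).
At (3, 3): H = diag(12, 216).
Both eigenvalues are positive, so H is positive definite: a local minimum.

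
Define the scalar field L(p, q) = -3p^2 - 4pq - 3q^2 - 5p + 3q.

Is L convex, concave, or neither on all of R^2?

L is quadratic, so its Hessian is the constant matrix H = [[-6, -4], [-4, -6]].
det(H) = 20, tr(H) = -12.
det(H) > 0 and tr(H) < 0, so H is negative definite everywhere: concave.

concave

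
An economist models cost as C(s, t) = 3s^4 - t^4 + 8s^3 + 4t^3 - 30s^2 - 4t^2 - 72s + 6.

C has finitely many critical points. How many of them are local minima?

2

C separates as a function of s plus a function of t, so ∇C=0 decouples.
∂C/∂s = 12(s - 2)(s + 1)(s + 3) = 0 at s ∈ {-3, -1, 2}; ∂C/∂t = -4t(t - 2)(t - 1) = 0 at t ∈ {0, 1, 2}.
The Hessian is diagonal: diag(C_ss, C_tt). Second derivatives: C_ss(-3)=120, C_ss(-1)=-72, C_ss(2)=180; C_tt(0)=-8, C_tt(1)=4, C_tt(2)=-8.
Local minima occur where both diagonal entries positive: (-3, 1), (2, 1). Count: 2.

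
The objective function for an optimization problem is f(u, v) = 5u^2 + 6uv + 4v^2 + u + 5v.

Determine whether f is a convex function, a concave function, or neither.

f is quadratic, so its Hessian is the constant matrix H = [[10, 6], [6, 8]].
det(H) = 44, tr(H) = 18.
det(H) > 0 and tr(H) > 0, so H is positive definite everywhere: convex.

convex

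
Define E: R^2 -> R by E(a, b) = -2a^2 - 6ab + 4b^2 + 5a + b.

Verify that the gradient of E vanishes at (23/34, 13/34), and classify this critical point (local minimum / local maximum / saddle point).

saddle point

∇E = (-4a - 6b + 5, -6a + 8b + 1); substituting (23/34, 13/34) gives ∇E = (0, 0), so (23/34, 13/34) is indeed a critical point.
The Hessian of E is constant: H = [[-4, -6], [-6, 8]].
det(H) = (-4)·8 − (-6)² = -68.
Since det(H) < 0, H is indefinite and the critical point is a saddle point.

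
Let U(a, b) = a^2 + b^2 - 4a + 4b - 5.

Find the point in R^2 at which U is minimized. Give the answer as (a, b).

(2, -2)

U(a,b) separates as P(a) + Q(b) − 5, so its minimum is min P + min Q − 5.
P'(a) = 2a - 4 vanishes at a ∈ {2}; Q'(b) = 2b + 4 vanishes at b ∈ {-2}.
Local minima of P (where P''>0): P(2)=-4. Local minima of Q: Q(-2)=-4.
So the global minimum of U is P(2) + Q(-2) − 5 = -4 − 4 − 5 = -13, attained at (2, -2).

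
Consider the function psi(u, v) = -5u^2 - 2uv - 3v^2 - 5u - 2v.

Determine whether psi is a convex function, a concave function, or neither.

concave

psi is quadratic, so its Hessian is the constant matrix H = [[-10, -2], [-2, -6]].
det(H) = 56, tr(H) = -16.
det(H) > 0 and tr(H) < 0, so H is negative definite everywhere: concave.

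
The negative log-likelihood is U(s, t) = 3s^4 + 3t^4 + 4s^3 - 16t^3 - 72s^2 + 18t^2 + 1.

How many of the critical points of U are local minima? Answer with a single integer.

U separates as a function of s plus a function of t, so ∇U=0 decouples.
∂U/∂s = 12s(s - 3)(s + 4) = 0 at s ∈ {-4, 0, 3}; ∂U/∂t = 12t(t - 3)(t - 1) = 0 at t ∈ {0, 1, 3}.
The Hessian is diagonal: diag(U_ss, U_tt). Second derivatives: U_ss(-4)=336, U_ss(0)=-144, U_ss(3)=252; U_tt(0)=36, U_tt(1)=-24, U_tt(3)=72.
Local minima occur where both diagonal entries positive: (-4, 0), (-4, 3), (3, 0), (3, 3). Count: 4.

4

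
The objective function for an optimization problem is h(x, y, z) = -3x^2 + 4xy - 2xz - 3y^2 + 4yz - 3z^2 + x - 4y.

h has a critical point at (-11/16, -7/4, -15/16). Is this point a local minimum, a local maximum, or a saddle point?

The Hessian is constant: H = [[-6, 4, -2], [4, -6, 4], [-2, 4, -6]].
Leading principal minors: Δ₁ = -6, Δ₂ = 20, Δ₃ = -64.
The minors alternate sign starting negative (−, +, −), so H is negative definite: a local maximum.

local maximum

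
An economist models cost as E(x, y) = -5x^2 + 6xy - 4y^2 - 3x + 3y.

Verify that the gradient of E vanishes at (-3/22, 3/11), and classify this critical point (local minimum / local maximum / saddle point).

local maximum

∇E = (-10x + 6y - 3, 6x - 8y + 3); substituting (-3/22, 3/11) gives ∇E = (0, 0), so (-3/22, 3/11) is indeed a critical point.
The Hessian of E is constant: H = [[-10, 6], [6, -8]].
det(H) = (-10)·(-8) − 6² = 44.
det(H) > 0 and tr(H) = -18 < 0, so H is negative definite and the point is a local maximum.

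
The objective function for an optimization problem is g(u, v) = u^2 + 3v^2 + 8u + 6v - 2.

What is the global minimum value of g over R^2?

-21

g(u,v) separates as P(u) + Q(v) − 2, so its minimum is min P + min Q − 2.
P'(u) = 2u + 8 vanishes at u ∈ {-4}; Q'(v) = 6v + 6 vanishes at v ∈ {-1}.
Local minima of P (where P''>0): P(-4)=-16. Local minima of Q: Q(-1)=-3.
So the global minimum of g is P(-4) + Q(-1) − 2 = -16 − 3 − 2 = -21, attained at (-4, -1).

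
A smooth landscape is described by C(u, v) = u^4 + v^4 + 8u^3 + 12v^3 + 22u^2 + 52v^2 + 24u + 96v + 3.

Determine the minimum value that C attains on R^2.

C(u,v) separates as P(u) + Q(v) + 3, so its minimum is min P + min Q + 3.
P'(u) = 4(u + 1)(u + 2)(u + 3) vanishes at u ∈ {-3, -2, -1}; Q'(v) = 4(v + 2)(v + 3)(v + 4) vanishes at v ∈ {-4, -3, -2}.
Local minima of P (where P''>0): P(-3)=-9, P(-1)=-9. Local minima of Q: Q(-4)=-64, Q(-2)=-64.
So the global minimum of C is P(-3) + Q(-4) + 3 = -9 − 64 + 3 = -70, attained at (-3, -4).

-70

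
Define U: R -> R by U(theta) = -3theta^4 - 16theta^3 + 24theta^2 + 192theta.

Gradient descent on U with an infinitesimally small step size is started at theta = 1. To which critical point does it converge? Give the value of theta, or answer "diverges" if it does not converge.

-2

U'(theta) = -12(theta - 2)(theta + 2)(theta + 4), so U'(1) = 180.
Gradient descent moves in the -U' direction, i.e. theta is decreasing.
The nearest critical point in that direction is theta = -2, where U'' = 96 > 0 (a local minimum). The iterate converges there.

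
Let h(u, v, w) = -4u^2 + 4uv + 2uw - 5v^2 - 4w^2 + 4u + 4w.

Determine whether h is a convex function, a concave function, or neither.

concave

h is quadratic, so its Hessian is the constant matrix H = [[-8, 4, 2], [4, -10, 0], [2, 0, -8]].
Leading principal minors: -8, 64, -472.
Signs alternate −, +, − ⇒ H ≺ 0 ⇒ concave.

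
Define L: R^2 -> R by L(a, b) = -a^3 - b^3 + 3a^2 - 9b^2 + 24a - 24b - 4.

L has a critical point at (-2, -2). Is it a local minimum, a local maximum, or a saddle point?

The mixed partial ∂²L/∂a∂b is 0, so the Hessian at any point is diag(L_aa, L_bb) = diag(6(-a + 1), -6(b + 3)).
At (-2, -2): H = diag(18, -6).
The eigenvalues have opposite signs, so H is indefinite: a saddle point.

saddle point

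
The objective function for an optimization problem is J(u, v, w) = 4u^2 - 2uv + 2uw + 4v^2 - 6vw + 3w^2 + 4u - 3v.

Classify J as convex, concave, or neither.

J is quadratic, so its Hessian is the constant matrix H = [[8, -2, 2], [-2, 8, -6], [2, -6, 6]].
Leading principal minors: 8, 60, 88.
All positive ⇒ H ≻ 0 ⇒ convex.

convex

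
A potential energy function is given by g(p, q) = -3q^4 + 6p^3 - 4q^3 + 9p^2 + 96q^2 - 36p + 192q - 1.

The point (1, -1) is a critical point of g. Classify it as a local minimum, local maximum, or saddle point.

local minimum

The mixed partial ∂²g/∂p∂q is 0, so the Hessian at any point is diag(g_pp, g_qq) = diag(18(2p + 1), 12(-3q^2 - 2q + 16)).
At (1, -1): H = diag(54, 180).
Both eigenvalues are positive, so H is positive definite: a local minimum.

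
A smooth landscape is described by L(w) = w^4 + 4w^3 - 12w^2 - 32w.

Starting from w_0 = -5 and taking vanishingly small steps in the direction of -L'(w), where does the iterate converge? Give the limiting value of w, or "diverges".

-4

L'(w) = 4(w - 2)(w + 1)(w + 4), so L'(-5) = -112.
Gradient descent moves in the -L' direction, i.e. w is increasing.
The nearest critical point in that direction is w = -4, where L'' = 72 > 0 (a local minimum). The iterate converges there.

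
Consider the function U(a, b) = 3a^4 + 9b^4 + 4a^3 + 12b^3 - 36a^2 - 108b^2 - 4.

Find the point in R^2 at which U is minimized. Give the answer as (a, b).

(-3, -3)

U(a,b) separates as P(a) + Q(b) − 4, so its minimum is min P + min Q − 4.
P'(a) = 12a(a - 2)(a + 3) vanishes at a ∈ {-3, 0, 2}; Q'(b) = 36b(b - 2)(b + 3) vanishes at b ∈ {-3, 0, 2}.
Local minima of P (where P''>0): P(-3)=-189, P(2)=-64. Local minima of Q: Q(-3)=-567, Q(2)=-192.
So the global minimum of U is P(-3) + Q(-3) − 4 = -189 − 567 − 4 = -760, attained at (-3, -3).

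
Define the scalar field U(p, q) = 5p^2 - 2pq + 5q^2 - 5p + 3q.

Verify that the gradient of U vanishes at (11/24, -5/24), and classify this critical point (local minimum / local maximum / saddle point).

local minimum

∇U = (10p - 2q - 5, -2p + 10q + 3); substituting (11/24, -5/24) gives ∇U = (0, 0), so (11/24, -5/24) is indeed a critical point.
The Hessian of U is constant: H = [[10, -2], [-2, 10]].
det(H) = 10·10 − (-2)² = 96.
det(H) > 0 and tr(H) = 20 > 0, so H is positive definite and the point is a local minimum.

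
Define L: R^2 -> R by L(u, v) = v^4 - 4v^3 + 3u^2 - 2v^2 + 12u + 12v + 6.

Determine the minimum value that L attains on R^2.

-15

L(u,v) separates as P(u) + Q(v) + 6, so its minimum is min P + min Q + 6.
P'(u) = 6u + 12 vanishes at u ∈ {-2}; Q'(v) = 4(v - 3)(v - 1)(v + 1) vanishes at v ∈ {-1, 1, 3}.
Local minima of P (where P''>0): P(-2)=-12. Local minima of Q: Q(-1)=-9, Q(3)=-9.
So the global minimum of L is P(-2) + Q(-1) + 6 = -12 − 9 + 6 = -15, attained at (-2, -1).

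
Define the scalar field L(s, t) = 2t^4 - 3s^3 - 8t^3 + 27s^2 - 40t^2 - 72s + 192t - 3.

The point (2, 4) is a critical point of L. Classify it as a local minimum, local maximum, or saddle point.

local minimum

The mixed partial ∂²L/∂s∂t is 0, so the Hessian at any point is diag(L_ss, L_tt) = diag(18(-s + 3), 8(3t^2 - 6t - 10)).
At (2, 4): H = diag(18, 112).
Both eigenvalues are positive, so H is positive definite: a local minimum.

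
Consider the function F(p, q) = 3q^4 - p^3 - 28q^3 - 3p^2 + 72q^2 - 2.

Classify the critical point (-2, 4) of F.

The mixed partial ∂²F/∂p∂q is 0, so the Hessian at any point is diag(F_pp, F_qq) = diag(-6(p + 1), 12(3q^2 - 14q + 12)).
At (-2, 4): H = diag(6, 48).
Both eigenvalues are positive, so H is positive definite: a local minimum.

local minimum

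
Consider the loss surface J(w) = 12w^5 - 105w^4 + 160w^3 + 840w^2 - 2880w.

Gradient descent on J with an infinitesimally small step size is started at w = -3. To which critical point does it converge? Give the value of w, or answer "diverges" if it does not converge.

diverges

J'(w) = 60(w - 4)(w - 3)(w - 2)(w + 2), so J'(-3) = 12600.
Gradient descent moves in the -J' direction, i.e. w is decreasing.
There is no critical point below w=-3, and J' keeps the same sign, so the iterate runs off to −∞.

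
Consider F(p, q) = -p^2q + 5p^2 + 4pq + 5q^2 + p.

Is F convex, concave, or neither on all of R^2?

The term -p^2q is cubic, so the Hessian is not constant.
∂²F/∂p² = -2q + 10, which takes both signs as q varies (negative for sufficiently large q). A diagonal entry of the Hessian changing sign means the Hessian is neither positive- nor negative-semidefinite on all of R^2.

neither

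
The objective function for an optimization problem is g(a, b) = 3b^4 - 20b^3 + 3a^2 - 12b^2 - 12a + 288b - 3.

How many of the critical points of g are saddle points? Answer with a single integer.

g separates as a function of a plus a function of b, so ∇g=0 decouples.
∂g/∂a = 6(a - 2) = 0 at a ∈ {2}; ∂g/∂b = 12(b - 4)(b - 3)(b + 2) = 0 at b ∈ {-2, 3, 4}.
The Hessian is diagonal: diag(g_aa, g_bb). Second derivatives: g_aa(2)=6; g_bb(-2)=360, g_bb(3)=-60, g_bb(4)=72.
Saddle points occur where the two diagonal entries have opposite signs: (2, 3). Count: 1.

1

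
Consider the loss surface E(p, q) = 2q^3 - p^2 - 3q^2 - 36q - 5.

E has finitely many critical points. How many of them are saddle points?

E separates as a function of p plus a function of q, so ∇E=0 decouples.
∂E/∂p = -2p = 0 at p ∈ {0}; ∂E/∂q = 6(q - 3)(q + 2) = 0 at q ∈ {-2, 3}.
The Hessian is diagonal: diag(E_pp, E_qq). Second derivatives: E_pp(0)=-2; E_qq(-2)=-30, E_qq(3)=30.
Saddle points occur where the two diagonal entries have opposite signs: (0, 3). Count: 1.

1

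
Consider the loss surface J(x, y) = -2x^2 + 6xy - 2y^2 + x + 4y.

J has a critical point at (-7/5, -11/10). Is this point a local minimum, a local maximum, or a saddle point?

The Hessian of J is constant: H = [[-4, 6], [6, -4]].
det(H) = (-4)·(-4) − 6² = -20.
Since det(H) < 0, H is indefinite and the critical point is a saddle point.

saddle point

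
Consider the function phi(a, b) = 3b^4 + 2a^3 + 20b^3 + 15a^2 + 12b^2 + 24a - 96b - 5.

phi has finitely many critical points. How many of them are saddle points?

3

phi separates as a function of a plus a function of b, so ∇phi=0 decouples.
∂phi/∂a = 6(a + 1)(a + 4) = 0 at a ∈ {-4, -1}; ∂phi/∂b = 12(b - 1)(b + 2)(b + 4) = 0 at b ∈ {-4, -2, 1}.
The Hessian is diagonal: diag(phi_aa, phi_bb). Second derivatives: phi_aa(-4)=-18, phi_aa(-1)=18; phi_bb(-4)=120, phi_bb(-2)=-72, phi_bb(1)=180.
Saddle points occur where the two diagonal entries have opposite signs: (-4, -4), (-4, 1), (-1, -2). Count: 3.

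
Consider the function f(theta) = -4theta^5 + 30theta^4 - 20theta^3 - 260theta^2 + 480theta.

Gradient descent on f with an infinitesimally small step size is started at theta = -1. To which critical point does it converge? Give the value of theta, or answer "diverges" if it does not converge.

-2

f'(theta) = -20(theta - 4)(theta - 3)(theta - 1)(theta + 2), so f'(-1) = 800.
Gradient descent moves in the -f' direction, i.e. theta is decreasing.
The nearest critical point in that direction is theta = -2, where f'' = 1800 > 0 (a local minimum). The iterate converges there.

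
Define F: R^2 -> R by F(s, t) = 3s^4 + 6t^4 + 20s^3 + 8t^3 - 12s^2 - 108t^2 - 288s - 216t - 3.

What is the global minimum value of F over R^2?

F(s,t) separates as P(s) + Q(t) − 3, so its minimum is min P + min Q − 3.
P'(s) = 12(s - 2)(s + 3)(s + 4) vanishes at s ∈ {-4, -3, 2}; Q'(t) = 24(t - 3)(t + 1)(t + 3) vanishes at t ∈ {-3, -1, 3}.
Local minima of P (where P''>0): P(-4)=448, P(2)=-416. Local minima of Q: Q(-3)=-54, Q(3)=-918.
So the global minimum of F is P(2) + Q(3) − 3 = -416 − 918 − 3 = -1337, attained at (2, 3).

-1337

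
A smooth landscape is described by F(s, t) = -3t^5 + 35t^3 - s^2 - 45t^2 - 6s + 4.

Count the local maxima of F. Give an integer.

2

F separates as a function of s plus a function of t, so ∇F=0 decouples.
∂F/∂s = -2(s + 3) = 0 at s ∈ {-3}; ∂F/∂t = -15t(t - 2)(t - 1)(t + 3) = 0 at t ∈ {-3, 0, 1, 2}.
The Hessian is diagonal: diag(F_ss, F_tt). Second derivatives: F_ss(-3)=-2; F_tt(-3)=900, F_tt(0)=-90, F_tt(1)=60, F_tt(2)=-150.
Local maxima occur where both diagonal entries negative: (-3, 0), (-3, 2). Count: 2.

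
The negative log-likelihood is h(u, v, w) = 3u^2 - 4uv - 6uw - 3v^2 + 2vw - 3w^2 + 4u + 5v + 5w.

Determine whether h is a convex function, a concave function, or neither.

neither

h is quadratic, so its Hessian is the constant matrix H = [[6, -4, -6], [-4, -6, 2], [-6, 2, -6]].
Leading principal minors: 6, -52, 600.
Neither pattern holds ⇒ H is indefinite ⇒ neither convex nor concave.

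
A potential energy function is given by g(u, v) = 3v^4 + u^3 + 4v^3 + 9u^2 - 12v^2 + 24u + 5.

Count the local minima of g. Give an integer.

2

g separates as a function of u plus a function of v, so ∇g=0 decouples.
∂g/∂u = 3(u + 2)(u + 4) = 0 at u ∈ {-4, -2}; ∂g/∂v = 12v(v - 1)(v + 2) = 0 at v ∈ {-2, 0, 1}.
The Hessian is diagonal: diag(g_uu, g_vv). Second derivatives: g_uu(-4)=-6, g_uu(-2)=6; g_vv(-2)=72, g_vv(0)=-24, g_vv(1)=36.
Local minima occur where both diagonal entries positive: (-2, -2), (-2, 1). Count: 2.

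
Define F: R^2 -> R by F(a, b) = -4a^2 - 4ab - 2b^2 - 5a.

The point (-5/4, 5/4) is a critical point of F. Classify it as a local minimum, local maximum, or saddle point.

The Hessian of F is constant: H = [[-8, -4], [-4, -4]].
det(H) = (-8)·(-4) − (-4)² = 16.
det(H) > 0 and tr(H) = -12 < 0, so H is negative definite and the point is a local maximum.

local maximum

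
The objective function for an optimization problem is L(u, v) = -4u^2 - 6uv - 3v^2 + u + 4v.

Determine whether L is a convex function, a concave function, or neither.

L is quadratic, so its Hessian is the constant matrix H = [[-8, -6], [-6, -6]].
det(H) = 12, tr(H) = -14.
det(H) > 0 and tr(H) < 0, so H is negative definite everywhere: concave.

concave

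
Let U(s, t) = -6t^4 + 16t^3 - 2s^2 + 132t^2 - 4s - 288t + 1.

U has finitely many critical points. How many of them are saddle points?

1

U separates as a function of s plus a function of t, so ∇U=0 decouples.
∂U/∂s = -4(s + 1) = 0 at s ∈ {-1}; ∂U/∂t = -24(t - 4)(t - 1)(t + 3) = 0 at t ∈ {-3, 1, 4}.
The Hessian is diagonal: diag(U_ss, U_tt). Second derivatives: U_ss(-1)=-4; U_tt(-3)=-672, U_tt(1)=288, U_tt(4)=-504.
Saddle points occur where the two diagonal entries have opposite signs: (-1, 1). Count: 1.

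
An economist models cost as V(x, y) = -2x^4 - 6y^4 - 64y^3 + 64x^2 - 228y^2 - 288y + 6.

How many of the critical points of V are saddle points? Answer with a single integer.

V separates as a function of x plus a function of y, so ∇V=0 decouples.
∂V/∂x = -8x(x - 4)(x + 4) = 0 at x ∈ {-4, 0, 4}; ∂V/∂y = -24(y + 1)(y + 3)(y + 4) = 0 at y ∈ {-4, -3, -1}.
The Hessian is diagonal: diag(V_xx, V_yy). Second derivatives: V_xx(-4)=-256, V_xx(0)=128, V_xx(4)=-256; V_yy(-4)=-72, V_yy(-3)=48, V_yy(-1)=-144.
Saddle points occur where the two diagonal entries have opposite signs: (-4, -3), (0, -4), (0, -1), (4, -3). Count: 4.

4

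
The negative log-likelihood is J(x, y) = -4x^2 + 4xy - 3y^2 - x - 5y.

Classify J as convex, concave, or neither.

concave

J is quadratic, so its Hessian is the constant matrix H = [[-8, 4], [4, -6]].
det(H) = 32, tr(H) = -14.
det(H) > 0 and tr(H) < 0, so H is negative definite everywhere: concave.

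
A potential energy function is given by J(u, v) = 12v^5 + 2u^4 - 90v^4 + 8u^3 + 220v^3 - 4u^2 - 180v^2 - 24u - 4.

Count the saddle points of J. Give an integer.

6

J separates as a function of u plus a function of v, so ∇J=0 decouples.
∂J/∂u = 8(u - 1)(u + 1)(u + 3) = 0 at u ∈ {-3, -1, 1}; ∂J/∂v = 60v(v - 3)(v - 2)(v - 1) = 0 at v ∈ {0, 1, 2, 3}.
The Hessian is diagonal: diag(J_uu, J_vv). Second derivatives: J_uu(-3)=64, J_uu(-1)=-32, J_uu(1)=64; J_vv(0)=-360, J_vv(1)=120, J_vv(2)=-120, J_vv(3)=360.
Saddle points occur where the two diagonal entries have opposite signs: (-3, 0), (-3, 2), (-1, 1), (-1, 3), (1, 0), (1, 2). Count: 6.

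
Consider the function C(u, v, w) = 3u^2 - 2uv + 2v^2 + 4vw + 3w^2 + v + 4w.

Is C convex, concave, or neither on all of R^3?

convex

C is quadratic, so its Hessian is the constant matrix H = [[6, -2, 0], [-2, 4, 4], [0, 4, 6]].
Leading principal minors: 6, 20, 24.
All positive ⇒ H ≻ 0 ⇒ convex.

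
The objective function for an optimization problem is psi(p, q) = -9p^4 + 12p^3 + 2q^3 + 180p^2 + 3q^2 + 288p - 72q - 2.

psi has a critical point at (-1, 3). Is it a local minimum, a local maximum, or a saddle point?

local minimum

The mixed partial ∂²psi/∂p∂q is 0, so the Hessian at any point is diag(psi_pp, psi_qq) = diag(36(-3p^2 + 2p + 10), 6(2q + 1)).
At (-1, 3): H = diag(180, 42).
Both eigenvalues are positive, so H is positive definite: a local minimum.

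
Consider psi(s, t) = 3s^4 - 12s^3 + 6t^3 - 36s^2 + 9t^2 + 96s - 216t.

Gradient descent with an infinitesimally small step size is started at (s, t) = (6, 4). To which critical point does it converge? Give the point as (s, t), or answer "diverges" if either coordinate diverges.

psi is separable, so gradient descent decouples: s follows -∂psi/∂s, t follows -∂psi/∂t.
∂psi/∂s = 12(s - 4)(s - 1)(s + 2); at s=6 this is 960, so s decreases.
∂psi/∂t = 18(t - 3)(t + 4); at t=4 this is 144, so t decreases.
s converges to its nearest critical value 4 (a local min of the s-part); t converges to 3. The iterate converges to (4, 3).

(4, 3)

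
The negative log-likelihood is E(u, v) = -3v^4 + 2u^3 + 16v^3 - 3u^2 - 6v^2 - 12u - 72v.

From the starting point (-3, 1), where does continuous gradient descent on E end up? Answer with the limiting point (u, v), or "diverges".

diverges

E is separable, so gradient descent decouples: u follows -∂E/∂u, v follows -∂E/∂v.
∂E/∂u = 6(u - 2)(u + 1); at u=-3 this is 60, so u decreases.
∂E/∂v = -12(v - 3)(v - 2)(v + 1); at v=1 this is -48, so v increases.
The u-coordinate has no critical point in that direction and runs off to infinity.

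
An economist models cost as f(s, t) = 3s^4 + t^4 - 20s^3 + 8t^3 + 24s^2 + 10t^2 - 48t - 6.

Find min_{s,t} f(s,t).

-163

f(s,t) separates as P(s) + Q(t) − 6, so its minimum is min P + min Q − 6.
P'(s) = 12s(s - 4)(s - 1) vanishes at s ∈ {0, 1, 4}; Q'(t) = 4(t - 1)(t + 3)(t + 4) vanishes at t ∈ {-4, -3, 1}.
Local minima of P (where P''>0): P(0)=0, P(4)=-128. Local minima of Q: Q(-4)=96, Q(1)=-29.
So the global minimum of f is P(4) + Q(1) − 6 = -128 − 29 − 6 = -163, attained at (4, 1).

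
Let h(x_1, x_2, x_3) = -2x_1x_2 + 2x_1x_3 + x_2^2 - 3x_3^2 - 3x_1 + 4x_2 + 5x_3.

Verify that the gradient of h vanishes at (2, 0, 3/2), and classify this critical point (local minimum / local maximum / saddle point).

∇h = (-2x_2 + 2x_3 - 3, -2x_1 + 2x_2 + 4, 2x_1 - 6x_3 + 5); substituting (2, 0, 3/2) gives ∇h = (0, 0, 0), so (2, 0, 3/2) is indeed a critical point.
The Hessian is constant: H = [[0, -2, 2], [-2, 2, 0], [2, 0, -6]].
Leading principal minors: Δ₁ = 0, Δ₂ = -4, Δ₃ = 16.
The minors fit neither the all-positive nor the alternating-sign pattern, so H is indefinite: a saddle point.

saddle point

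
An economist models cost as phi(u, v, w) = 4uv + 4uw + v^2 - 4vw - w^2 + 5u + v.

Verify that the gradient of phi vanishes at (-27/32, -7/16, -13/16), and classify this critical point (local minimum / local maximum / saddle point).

∇phi = (4v + 4w + 5, 4u + 2v - 4w + 1, 4u - 4v - 2w); substituting (-27/32, -7/16, -13/16) gives ∇phi = (0, 0, 0), so (-27/32, -7/16, -13/16) is indeed a critical point.
The Hessian is constant: H = [[0, 4, 4], [4, 2, -4], [4, -4, -2]].
Leading principal minors: Δ₁ = 0, Δ₂ = -16, Δ₃ = -128.
The minors fit neither the all-positive nor the alternating-sign pattern, so H is indefinite: a saddle point.

saddle point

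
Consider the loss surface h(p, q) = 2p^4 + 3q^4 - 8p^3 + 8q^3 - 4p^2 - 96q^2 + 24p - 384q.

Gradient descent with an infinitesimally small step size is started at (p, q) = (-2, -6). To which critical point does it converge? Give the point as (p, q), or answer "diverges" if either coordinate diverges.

h is separable, so gradient descent decouples: p follows -∂h/∂p, q follows -∂h/∂q.
∂h/∂p = 8(p - 3)(p - 1)(p + 1); at p=-2 this is -120, so p increases.
∂h/∂q = 12(q - 4)(q + 2)(q + 4); at q=-6 this is -960, so q increases.
p converges to its nearest critical value -1 (a local min of the p-part); q converges to -4. The iterate converges to (-1, -4).

(-1, -4)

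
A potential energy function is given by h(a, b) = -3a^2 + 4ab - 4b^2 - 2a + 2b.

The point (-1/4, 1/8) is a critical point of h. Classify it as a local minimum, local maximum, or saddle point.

local maximum

The Hessian of h is constant: H = [[-6, 4], [4, -8]].
det(H) = (-6)·(-8) − 4² = 32.
det(H) > 0 and tr(H) = -14 < 0, so H is negative definite and the point is a local maximum.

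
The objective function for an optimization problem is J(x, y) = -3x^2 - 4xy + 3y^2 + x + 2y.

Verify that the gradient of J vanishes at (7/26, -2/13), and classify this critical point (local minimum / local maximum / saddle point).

saddle point

∇J = (-6x - 4y + 1, -4x + 6y + 2); substituting (7/26, -2/13) gives ∇J = (0, 0), so (7/26, -2/13) is indeed a critical point.
The Hessian of J is constant: H = [[-6, -4], [-4, 6]].
det(H) = (-6)·6 − (-4)² = -52.
Since det(H) < 0, H is indefinite and the critical point is a saddle point.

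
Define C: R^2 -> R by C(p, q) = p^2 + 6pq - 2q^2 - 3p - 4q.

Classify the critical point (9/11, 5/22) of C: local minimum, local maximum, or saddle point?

The Hessian of C is constant: H = [[2, 6], [6, -4]].
det(H) = 2·(-4) − 6² = -44.
Since det(H) < 0, H is indefinite and the critical point is a saddle point.

saddle point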